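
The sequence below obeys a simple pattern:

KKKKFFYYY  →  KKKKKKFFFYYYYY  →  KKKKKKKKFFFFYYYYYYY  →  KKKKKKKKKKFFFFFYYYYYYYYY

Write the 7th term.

Term n consists of 2n+2 K's, followed by n+1 F's, followed by 2n+1 Y's (n = 1, 2, …).
At n = 7 the blocks have lengths 16, 8, 15.

KKKKKKKKKKKKKKKKFFFFFFFFYYYYYYYYYYYYYYY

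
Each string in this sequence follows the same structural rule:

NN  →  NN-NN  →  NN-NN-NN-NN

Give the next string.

NN-NN-NN-NN-NN-NN-NN-NN

s(k+1) = s(k)·-·s(k) — each term doubles the last with '-' between the halves.
So the next term is two copies of NN-NN-NN-NN with '-' between the halves.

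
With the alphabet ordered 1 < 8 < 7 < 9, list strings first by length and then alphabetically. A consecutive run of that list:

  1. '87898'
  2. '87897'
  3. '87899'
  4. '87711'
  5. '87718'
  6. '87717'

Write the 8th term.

87781

Advancing 2 positions from 87717 through 87717 → 87719 reaches term 8.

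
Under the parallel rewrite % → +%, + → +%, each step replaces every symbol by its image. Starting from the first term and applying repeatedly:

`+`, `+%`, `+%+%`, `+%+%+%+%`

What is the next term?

+%+%+%+%+%+%+%+%

Expanding +%+%+%+%: +→+%, %→+%, +→+%, %→+%, +→+%, %→+%, +→+%, %→+%. Concatenated: +% +% +% +% +% +% +% +%.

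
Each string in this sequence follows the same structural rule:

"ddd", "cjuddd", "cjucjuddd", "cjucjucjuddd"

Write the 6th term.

cjucjucjucjucjuddd

The strings grow by a fixed prefix cju each time.
From cjucjucjuddd, 2 further steps: cjucjucjuddd → cjucjucjucjuddd → (answer).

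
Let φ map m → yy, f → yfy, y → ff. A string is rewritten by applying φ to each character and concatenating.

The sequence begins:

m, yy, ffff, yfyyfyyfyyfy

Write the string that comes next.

Expanding yfyyfyyfyyfy: y→ff, f→yfy, y→ff, y→ff, f→yfy, y→ff, y→ff, f→yfy, y→ff, y→ff, f→yfy, y→ff. Concatenated: ff yfy ff ff yfy ff ff yfy ff ff yfy ff.

ffyfyffffyfyffffyfyffffyfyff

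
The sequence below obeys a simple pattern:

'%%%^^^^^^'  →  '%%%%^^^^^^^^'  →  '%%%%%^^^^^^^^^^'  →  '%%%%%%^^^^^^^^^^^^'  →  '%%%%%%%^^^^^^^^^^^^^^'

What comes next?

%%%%%%%%^^^^^^^^^^^^^^^^

The n-th term is n+1 %'s then 2n+2 ^'s, where the shown terms are n = 2, 3, 4, 5, 6.
Setting n = 7 gives 8, 16 characters in each block.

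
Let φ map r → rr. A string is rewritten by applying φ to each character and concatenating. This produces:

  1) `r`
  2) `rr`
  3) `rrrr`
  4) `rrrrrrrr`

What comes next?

Expanding rrrrrrrr: r→rr, r→rr, r→rr, r→rr, r→rr, r→rr, r→rr, r→rr. Concatenated: rr rr rr rr rr rr rr rr.

rrrrrrrrrrrrrrrr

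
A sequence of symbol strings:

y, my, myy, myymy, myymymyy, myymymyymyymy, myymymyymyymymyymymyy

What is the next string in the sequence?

myymymyymyymymyymymyymyymymyymyymy

Each term (from the third on) is the previous term followed by the one before it: term 3 = my·y = myy.
So term 8 is myymymyymyymymyymymyy·myymymyymyymy.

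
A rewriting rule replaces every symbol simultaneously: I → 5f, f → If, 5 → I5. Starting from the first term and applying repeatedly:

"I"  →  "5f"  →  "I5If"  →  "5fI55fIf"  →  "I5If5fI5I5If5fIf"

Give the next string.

Rewriting the 16 symbols of I5If5fI5I5If5fIf one by one yields 5f I5 5f If I5 If 5f I5 5f I5 5f If I5 If 5f If; concatenated:

5fI55fIfI5If5fI55fI55fIfI5If5fIf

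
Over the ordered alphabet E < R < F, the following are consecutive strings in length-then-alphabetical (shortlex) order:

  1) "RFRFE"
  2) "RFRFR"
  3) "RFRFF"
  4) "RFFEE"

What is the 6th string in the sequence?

RFFEF

Stepping forward 2 times from RFFEE: RFFEE → RFFER, then the target.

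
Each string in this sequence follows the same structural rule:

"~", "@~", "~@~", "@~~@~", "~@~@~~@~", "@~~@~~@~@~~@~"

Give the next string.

~@~@~~@~@~~@~~@~@~~@~

Each term (from the third on) is the two preceding terms concatenated in order: term 3 = ~·@~ = ~@~.
The next term joins ~@~@~~@~ and @~~@~~@~@~~@~.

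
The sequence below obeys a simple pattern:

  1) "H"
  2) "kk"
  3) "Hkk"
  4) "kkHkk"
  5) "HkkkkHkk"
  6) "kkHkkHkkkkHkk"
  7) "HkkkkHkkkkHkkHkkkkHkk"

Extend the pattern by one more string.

kkHkkHkkkkHkkHkkkkHkkkkHkkHkkkkHkk

From term 3 onward, concatenate the second-to-last term with the last: H·kk = Hkk, kk·Hkk = kkHkk, …
The next term joins kkHkkHkkkkHkk and HkkkkHkkkkHkkHkkkkHkk.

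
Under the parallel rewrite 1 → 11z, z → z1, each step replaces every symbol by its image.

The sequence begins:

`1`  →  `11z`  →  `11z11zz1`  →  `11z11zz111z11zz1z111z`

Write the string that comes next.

11z11zz111z11zz1z111z11z11zz111z11zz1z111zz111z11z11zz1

φ(11z11zz111z11zz1z111z) expands symbol-by-symbol to 11z 11z z1 11z 11z z1 z1 11z 11z 11z z1 11z 11z z1 z1 11z z1 11z 11z 11z z1; joining the 21 pieces gives the next term.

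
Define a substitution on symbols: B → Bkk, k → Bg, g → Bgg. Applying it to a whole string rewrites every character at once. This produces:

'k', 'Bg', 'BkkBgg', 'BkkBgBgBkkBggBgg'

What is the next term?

BkkBgBgBkkBggBkkBggBkkBgBgBkkBggBggBkkBggBgg

Replace each of the 16 characters of BkkBgBgBkkBggBgg in place — Bkk Bg Bg Bkk Bgg Bkk Bgg Bkk Bg Bg Bkk Bgg Bgg Bkk Bgg Bgg — and concatenate.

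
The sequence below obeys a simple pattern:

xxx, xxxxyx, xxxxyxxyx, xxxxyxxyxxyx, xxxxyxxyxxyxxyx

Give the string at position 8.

xxxxyxxyxxyxxyxxyxxyxxyx

The strings grow by a fixed suffix xyx each time.
From xxxxyxxyxxyxxyx, 3 further steps: xxxxyxxyxxyxxyx → xxxxyxxyxxyxxyxxyx → xxxxyxxyxxyxxyxxyxxyx → (answer).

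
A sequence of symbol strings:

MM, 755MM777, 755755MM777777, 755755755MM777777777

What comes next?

Each term wraps the previous one in 755 on the left and 777 on the right.
Applying this once more to 755755755MM777777777:

755755755755MM777777777777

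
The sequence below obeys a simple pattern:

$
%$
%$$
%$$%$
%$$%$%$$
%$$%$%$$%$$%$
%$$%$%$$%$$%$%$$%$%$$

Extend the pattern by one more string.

%$$%$%$$%$$%$%$$%$%$$%$$%$%$$%$$%$

Each term (from the third on) is the previous term followed by the one before it: term 3 = %$·$ = %$$.
Continuing: %$$%$%$$%$$%$%$$%$%$$ · %$$%$%$$%$$%$ gives term 8.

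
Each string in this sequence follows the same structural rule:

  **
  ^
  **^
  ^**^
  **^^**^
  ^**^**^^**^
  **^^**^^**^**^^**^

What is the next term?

Each term (from the third on) is the two preceding terms concatenated in order: term 3 = **·^ = **^.
So term 8 is ^**^**^^**^·**^^**^^**^**^^**^.

^**^**^^**^**^^**^^**^**^^**^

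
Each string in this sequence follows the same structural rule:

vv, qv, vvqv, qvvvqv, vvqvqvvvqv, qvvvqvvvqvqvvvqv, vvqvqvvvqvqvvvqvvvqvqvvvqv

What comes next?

From term 3 onward, concatenate the second-to-last term with the last: vv·qv = vvqv, qv·vvqv = qvvvqv, …
Continuing: qvvvqvvvqvqvvvqv · vvqvqvvvqvqvvvqvvvqvqvvvqv gives term 8.

qvvvqvvvqvqvvvqvvvqvqvvvqvqvvvqvvvqvqvvvqv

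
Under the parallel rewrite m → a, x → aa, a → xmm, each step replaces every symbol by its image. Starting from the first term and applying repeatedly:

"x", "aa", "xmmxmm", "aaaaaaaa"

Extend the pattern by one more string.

xmmxmmxmmxmmxmmxmmxmmxmm

Expanding aaaaaaaa: a→xmm, a→xmm, a→xmm, a→xmm, a→xmm, a→xmm, a→xmm, a→xmm. Concatenated: xmm xmm xmm xmm xmm xmm xmm xmm.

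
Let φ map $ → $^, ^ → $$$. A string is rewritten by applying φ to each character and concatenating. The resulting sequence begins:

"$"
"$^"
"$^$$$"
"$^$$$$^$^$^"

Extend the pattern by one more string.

Apply φ to $^$$$$^$^$^ symbol by symbol: $→$^, ^→$$$, $→$^, $→$^, $→$^, $→$^, ^→$$$, $→$^, ^→$$$, $→$^, ^→$$$; joined: $^ $$$ $^ $^ $^ $^ $$$ $^ $$$ $^ $$$.

$^$$$$^$^$^$^$$$$^$$$$^$$$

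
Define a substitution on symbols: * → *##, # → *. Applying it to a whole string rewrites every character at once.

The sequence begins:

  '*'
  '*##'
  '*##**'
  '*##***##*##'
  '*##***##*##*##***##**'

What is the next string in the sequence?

*##***##*##*##***##***##***##*##*##***##*##

Replace each of the 21 characters of *##***##*##*##***##** in place — *## * * *## *## *## * * *## * * *## * * *## *## *## * * *## *## — and concatenate.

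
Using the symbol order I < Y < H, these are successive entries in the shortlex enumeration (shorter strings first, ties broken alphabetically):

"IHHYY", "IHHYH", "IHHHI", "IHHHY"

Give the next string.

Find the rightmost character of IHHHY below H, bump it to the next letter, and reset everything to its right to I.

IHHHH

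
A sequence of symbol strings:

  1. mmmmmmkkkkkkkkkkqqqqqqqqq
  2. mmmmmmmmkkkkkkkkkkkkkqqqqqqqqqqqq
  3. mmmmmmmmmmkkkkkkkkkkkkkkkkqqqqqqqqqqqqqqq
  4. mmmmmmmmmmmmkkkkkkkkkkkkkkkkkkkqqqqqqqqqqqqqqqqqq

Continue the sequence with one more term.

Reading off run lengths: m runs 6, 8, 10, 12; k runs 10, 13, 16, 19; q runs 9, 12, 15, 18 — each is linear in n, where the shown terms are n = 3, 4, 5, 6.
At n = 7 the blocks have lengths 14, 22, 21.

mmmmmmmmmmmmmmkkkkkkkkkkkkkkkkkkkkkkqqqqqqqqqqqqqqqqqqqqq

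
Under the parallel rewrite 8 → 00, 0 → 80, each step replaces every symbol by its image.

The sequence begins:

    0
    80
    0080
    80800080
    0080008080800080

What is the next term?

80800080808000800080008080800080

Replace each of the 16 characters of 0080008080800080 in place — 80 80 00 80 80 80 00 80 00 80 00 80 80 80 00 80 — and concatenate.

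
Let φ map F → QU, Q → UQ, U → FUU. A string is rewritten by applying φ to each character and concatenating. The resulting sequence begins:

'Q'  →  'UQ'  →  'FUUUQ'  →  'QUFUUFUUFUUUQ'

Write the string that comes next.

Rewriting the 13 symbols of QUFUUFUUFUUUQ one by one yields UQ FUU QU FUU FUU QU FUU FUU QU FUU FUU FUU UQ; concatenated:

UQFUUQUFUUFUUQUFUUFUUQUFUUFUUFUUUQ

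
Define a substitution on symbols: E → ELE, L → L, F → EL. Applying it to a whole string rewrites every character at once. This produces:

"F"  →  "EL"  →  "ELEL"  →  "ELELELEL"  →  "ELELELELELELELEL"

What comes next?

Rewriting the 16 symbols of ELELELELELELELEL one by one yields ELE L ELE L ELE L ELE L ELE L ELE L ELE L ELE L; concatenated:

ELELELELELELELELELELELELELELELEL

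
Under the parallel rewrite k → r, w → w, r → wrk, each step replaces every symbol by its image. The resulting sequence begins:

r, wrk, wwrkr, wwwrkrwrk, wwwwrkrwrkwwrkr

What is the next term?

Applying the rule to each of the 15 symbols of wwwwrkrwrkwwrkr gives the pieces w w w w wrk r wrk w wrk r w w wrk r wrk, which concatenate to the answer.

wwwwwrkrwrkwwrkrwwwrkrwrk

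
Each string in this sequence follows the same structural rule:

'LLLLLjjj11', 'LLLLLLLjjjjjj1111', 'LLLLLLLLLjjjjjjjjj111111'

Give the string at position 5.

LLLLLLLLLLLLLjjjjjjjjjjjjjjj1111111111

Reading off run lengths: L runs 5, 7, 9; j runs 3, 6, 9; 1 runs 2, 4, 6 — each is linear in n (n = 1, 2, …).
For term 5, n = 5, so the run lengths are 13, 15, 10.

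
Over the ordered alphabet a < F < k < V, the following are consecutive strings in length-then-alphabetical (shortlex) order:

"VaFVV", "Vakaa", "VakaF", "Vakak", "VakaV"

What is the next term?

VakFa

Treat VakaV as a base-4 numeral over the given alphabet and add one, carrying through any trailing V's.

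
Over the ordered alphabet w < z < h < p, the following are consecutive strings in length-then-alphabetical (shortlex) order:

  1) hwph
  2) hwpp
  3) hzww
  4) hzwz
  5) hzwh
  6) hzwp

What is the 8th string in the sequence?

Advancing 2 positions from hzwp through hzwp → hzzw reaches term 8.

hzzz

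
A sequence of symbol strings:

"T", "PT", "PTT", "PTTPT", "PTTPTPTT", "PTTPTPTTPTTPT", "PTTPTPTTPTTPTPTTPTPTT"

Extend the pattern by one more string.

PTTPTPTTPTTPTPTTPTPTTPTTPTPTTPTTPT

This is a Fibonacci-style word recurrence s(k) = s(k−1)·s(k−2): e.g. PT·T = PTT.
The next term joins PTTPTPTTPTTPTPTTPTPTT and PTTPTPTTPTTPT.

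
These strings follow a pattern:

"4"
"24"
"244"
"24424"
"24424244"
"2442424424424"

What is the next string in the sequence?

This is a Fibonacci-style word recurrence s(k) = s(k−1)·s(k−2): e.g. 24·4 = 244.
So term 7 is 2442424424424·24424244.

244242442442424424244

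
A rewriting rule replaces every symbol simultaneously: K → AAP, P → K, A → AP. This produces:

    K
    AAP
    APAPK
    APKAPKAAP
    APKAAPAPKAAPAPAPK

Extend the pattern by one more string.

Rewriting the 17 symbols of APKAAPAPKAAPAPAPK one by one yields AP K AAP AP AP K AP K AAP AP AP K AP K AP K AAP; concatenated:

APKAAPAPAPKAPKAAPAPAPKAPKAPKAAP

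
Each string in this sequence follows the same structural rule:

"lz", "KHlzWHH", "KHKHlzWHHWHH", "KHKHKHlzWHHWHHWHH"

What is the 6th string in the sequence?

s(k+1) = KH·s(k)·WHH, so each term gains KH as a prefix and WHH as a suffix.
From KHKHKHlzWHHWHHWHH, 2 further steps: KHKHKHlzWHHWHHWHH → KHKHKHKHlzWHHWHHWHHWHH → (answer).

KHKHKHKHKHlzWHHWHHWHHWHHWHH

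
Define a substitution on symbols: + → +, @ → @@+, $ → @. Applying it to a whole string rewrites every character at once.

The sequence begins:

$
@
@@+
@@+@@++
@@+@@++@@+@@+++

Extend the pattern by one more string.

@@+@@++@@+@@+++@@+@@++@@+@@++++

Replace each of the 15 characters of @@+@@++@@+@@+++ in place — @@+ @@+ + @@+ @@+ + + @@+ @@+ + @@+ @@+ + + + — and concatenate.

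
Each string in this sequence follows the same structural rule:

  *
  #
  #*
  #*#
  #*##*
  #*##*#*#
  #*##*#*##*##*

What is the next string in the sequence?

#*##*#*##*##*#*##*#*#

This is a Fibonacci-style word recurrence s(k) = s(k−1)·s(k−2): e.g. #·* = #*.
So term 8 is #*##*#*##*##*·#*##*#*#.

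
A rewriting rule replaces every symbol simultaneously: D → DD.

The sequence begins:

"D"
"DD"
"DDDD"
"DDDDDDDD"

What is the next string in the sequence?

Apply φ to DDDDDDDD symbol by symbol: D→DD, D→DD, D→DD, D→DD, D→DD, D→DD, D→DD, D→DD; joined: DD DD DD DD DD DD DD DD.

DDDDDDDDDDDDDDDD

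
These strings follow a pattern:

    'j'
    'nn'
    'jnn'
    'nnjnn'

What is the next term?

jnnnnjnn

Each term (from the third on) is the two preceding terms concatenated in order: term 3 = j·nn = jnn.
So term 5 is jnn·nnjnn.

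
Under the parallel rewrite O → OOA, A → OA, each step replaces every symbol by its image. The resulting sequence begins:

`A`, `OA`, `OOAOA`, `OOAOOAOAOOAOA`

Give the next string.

OOAOOAOAOOAOOAOAOOAOAOOAOOAOAOOAOA

Replace each of the 13 characters of OOAOOAOAOOAOA in place — OOA OOA OA OOA OOA OA OOA OA OOA OOA OA OOA OA — and concatenate.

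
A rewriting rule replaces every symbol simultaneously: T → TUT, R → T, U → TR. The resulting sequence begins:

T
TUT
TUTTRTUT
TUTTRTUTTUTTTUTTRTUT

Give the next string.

Rewriting the 20 symbols of TUTTRTUTTUTTTUTTRTUT one by one yields TUT TR TUT TUT T TUT TR TUT TUT TR TUT TUT TUT TR TUT TUT T TUT TR TUT; concatenated:

TUTTRTUTTUTTTUTTRTUTTUTTRTUTTUTTUTTRTUTTUTTTUTTRTUT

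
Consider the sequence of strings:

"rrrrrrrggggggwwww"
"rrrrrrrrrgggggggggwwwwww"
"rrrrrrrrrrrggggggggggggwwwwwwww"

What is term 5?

Each string has the form r^{2n+3} g^{3n} w^{2n}, where the shown terms are n = 2, 3, 4.
At n = 6 the blocks have lengths 15, 18, 12.

rrrrrrrrrrrrrrrggggggggggggggggggwwwwwwwwwwww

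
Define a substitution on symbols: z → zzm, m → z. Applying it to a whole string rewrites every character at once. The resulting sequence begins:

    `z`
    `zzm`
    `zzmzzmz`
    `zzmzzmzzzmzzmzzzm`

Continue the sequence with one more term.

Applying the rule to each of the 17 symbols of zzmzzmzzzmzzmzzzm gives the pieces zzm zzm z zzm zzm z zzm zzm zzm z zzm zzm z zzm zzm zzm z, which concatenate to the answer.

zzmzzmzzzmzzmzzzmzzmzzmzzzmzzmzzzmzzmzzmz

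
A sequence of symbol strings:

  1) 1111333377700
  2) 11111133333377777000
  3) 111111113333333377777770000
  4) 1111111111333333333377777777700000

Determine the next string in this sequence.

11111111111133333333333377777777777000000

The n-th term is 2n 1's then 2n 3's then 2n-1 7's then n 0's, where the shown terms are n = 2, 3, 4, 5.
At n = 6 the blocks have lengths 12, 12, 11, 6.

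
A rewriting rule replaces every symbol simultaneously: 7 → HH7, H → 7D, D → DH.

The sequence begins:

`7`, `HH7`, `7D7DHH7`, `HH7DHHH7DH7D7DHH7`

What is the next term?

Rewriting the 17 symbols of HH7DHHH7DH7D7DHH7 one by one yields 7D 7D HH7 DH 7D 7D 7D HH7 DH 7D HH7 DH HH7 DH 7D 7D HH7; concatenated:

7D7DHH7DH7D7D7DHH7DH7DHH7DHHH7DH7D7DHH7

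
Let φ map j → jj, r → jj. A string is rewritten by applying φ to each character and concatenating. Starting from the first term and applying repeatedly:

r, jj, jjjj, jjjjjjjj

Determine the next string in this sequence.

jjjjjjjjjjjjjjjj

Rewriting each symbol of jjjjjjjj: j→jj, j→jj, j→jj, j→jj, j→jj, j→jj, j→jj, j→jj, which concatenates to jj jj jj jj jj jj jj jj.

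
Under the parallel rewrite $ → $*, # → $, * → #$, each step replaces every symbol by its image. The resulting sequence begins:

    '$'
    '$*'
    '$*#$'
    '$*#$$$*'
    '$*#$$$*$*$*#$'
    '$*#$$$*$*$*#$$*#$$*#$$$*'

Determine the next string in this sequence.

$*#$$$*$*$*#$$*#$$*#$$$*$*#$$$*$*#$$$*$*$*#$

Applying the rule to each of the 24 symbols of $*#$$$*$*$*#$$*#$$*#$$$* gives the pieces $* #$ $ $* $* $* #$ $* #$ $* #$ $ $* $* #$ $ $* $* #$ $ $* $* $* #$, which concatenate to the answer.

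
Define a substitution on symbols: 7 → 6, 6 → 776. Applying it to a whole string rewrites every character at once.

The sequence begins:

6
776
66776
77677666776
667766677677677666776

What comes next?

Rewriting the 21 symbols of 667766677677677666776 one by one yields 776 776 6 6 776 776 776 6 6 776 6 6 776 6 6 776 776 776 6 6 776; concatenated:

7767766677677677666776667766677677677666776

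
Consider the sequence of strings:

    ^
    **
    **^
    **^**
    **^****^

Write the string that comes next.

Each term (from the third on) is the previous term followed by the one before it: term 3 = **·^ = **^.
So term 6 is **^****^·**^**.

**^****^**^**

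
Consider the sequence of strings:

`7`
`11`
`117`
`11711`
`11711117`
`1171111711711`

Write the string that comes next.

117111171171111711117

Each term (from the third on) is the previous term followed by the one before it: term 3 = 11·7 = 117.
The next term joins 1171111711711 and 11711117.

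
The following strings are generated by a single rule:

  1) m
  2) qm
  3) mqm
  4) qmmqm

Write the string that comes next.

mqmqmmqm

This is a Fibonacci-style word recurrence s(k) = s(k−2)·s(k−1): e.g. m·qm = mqm.
The next term joins mqm and qmmqm.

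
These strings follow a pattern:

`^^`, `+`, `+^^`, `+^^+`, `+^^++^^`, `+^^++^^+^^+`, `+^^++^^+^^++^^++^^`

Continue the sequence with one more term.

Each term (from the third on) is the previous term followed by the one before it: term 3 = +·^^ = +^^.
So term 8 is +^^++^^+^^++^^++^^·+^^++^^+^^+.

+^^++^^+^^++^^++^^+^^++^^+^^+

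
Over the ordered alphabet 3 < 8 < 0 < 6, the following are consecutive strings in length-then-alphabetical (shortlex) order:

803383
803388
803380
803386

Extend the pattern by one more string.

The successor of 803386 increments the rightmost position that isn't already 6 and resets every position after it to 3.

803303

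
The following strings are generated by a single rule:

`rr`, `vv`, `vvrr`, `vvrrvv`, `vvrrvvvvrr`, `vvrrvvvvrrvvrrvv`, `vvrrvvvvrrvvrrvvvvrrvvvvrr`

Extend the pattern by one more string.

vvrrvvvvrrvvrrvvvvrrvvvvrrvvrrvvvvrrvvrrvv

This is a Fibonacci-style word recurrence s(k) = s(k−1)·s(k−2): e.g. vv·rr = vvrr.
Continuing: vvrrvvvvrrvvrrvvvvrrvvvvrr · vvrrvvvvrrvvrrvv gives term 8.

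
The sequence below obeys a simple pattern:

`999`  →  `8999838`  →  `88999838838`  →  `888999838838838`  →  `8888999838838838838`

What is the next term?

s(k+1) = 8·s(k)·838, so each term gains 8 as a prefix and 838 as a suffix.
Applying this once more to 8888999838838838838:

88888999838838838838838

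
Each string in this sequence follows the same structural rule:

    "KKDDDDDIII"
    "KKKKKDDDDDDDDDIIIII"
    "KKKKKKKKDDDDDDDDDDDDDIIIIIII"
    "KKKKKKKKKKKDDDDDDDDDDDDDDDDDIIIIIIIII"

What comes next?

KKKKKKKKKKKKKKDDDDDDDDDDDDDDDDDDDDDIIIIIIIIIII

Each string has the form K^{3n-1} D^{4n+1} I^{2n+1} (n = 1, 2, …).
For the next term, n = 5, so the run lengths are 14, 21, 11.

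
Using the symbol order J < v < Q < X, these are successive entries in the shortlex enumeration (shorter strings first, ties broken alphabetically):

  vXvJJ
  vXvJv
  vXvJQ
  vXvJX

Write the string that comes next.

vXvvJ

The successor of vXvJX increments the rightmost position that isn't already X and resets every position after it to J.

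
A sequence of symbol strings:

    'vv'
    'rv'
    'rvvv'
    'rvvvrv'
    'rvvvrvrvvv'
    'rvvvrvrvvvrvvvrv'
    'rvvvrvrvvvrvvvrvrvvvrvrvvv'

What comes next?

rvvvrvrvvvrvvvrvrvvvrvrvvvrvvvrvrvvvrvvvrv

Each term (from the third on) is the previous term followed by the one before it: term 3 = rv·vv = rvvv.
Continuing: rvvvrvrvvvrvvvrvrvvvrvrvvv · rvvvrvrvvvrvvvrv gives term 8.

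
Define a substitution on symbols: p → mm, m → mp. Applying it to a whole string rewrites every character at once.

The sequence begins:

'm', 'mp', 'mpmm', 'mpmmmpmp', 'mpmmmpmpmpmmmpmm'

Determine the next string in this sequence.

Rewriting the 16 symbols of mpmmmpmpmpmmmpmm one by one yields mp mm mp mp mp mm mp mm mp mm mp mp mp mm mp mp; concatenated:

mpmmmpmpmpmmmpmmmpmmmpmpmpmmmpmp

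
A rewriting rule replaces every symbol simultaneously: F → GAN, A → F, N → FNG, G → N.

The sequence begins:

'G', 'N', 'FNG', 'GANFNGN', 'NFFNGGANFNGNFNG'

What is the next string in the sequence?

Applying the rule to each of the 15 symbols of NFFNGGANFNGNFNG gives the pieces FNG GAN GAN FNG N N F FNG GAN FNG N FNG GAN FNG N, which concatenate to the answer.

FNGGANGANFNGNNFFNGGANFNGNFNGGANFNGN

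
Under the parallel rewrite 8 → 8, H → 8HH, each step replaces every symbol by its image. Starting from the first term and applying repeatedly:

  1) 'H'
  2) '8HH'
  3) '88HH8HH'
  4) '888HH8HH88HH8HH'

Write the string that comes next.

Rewriting the 15 symbols of 888HH8HH88HH8HH one by one yields 8 8 8 8HH 8HH 8 8HH 8HH 8 8 8HH 8HH 8 8HH 8HH; concatenated:

8888HH8HH88HH8HH888HH8HH88HH8HH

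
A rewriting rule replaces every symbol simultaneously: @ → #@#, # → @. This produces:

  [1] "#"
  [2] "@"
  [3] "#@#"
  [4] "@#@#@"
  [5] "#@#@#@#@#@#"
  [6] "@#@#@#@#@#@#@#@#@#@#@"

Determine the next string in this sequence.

#@#@#@#@#@#@#@#@#@#@#@#@#@#@#@#@#@#@#@#@#@#

φ(@#@#@#@#@#@#@#@#@#@#@) expands symbol-by-symbol to #@# @ #@# @ #@# @ #@# @ #@# @ #@# @ #@# @ #@# @ #@# @ #@# @ #@#; joining the 21 pieces gives the next term.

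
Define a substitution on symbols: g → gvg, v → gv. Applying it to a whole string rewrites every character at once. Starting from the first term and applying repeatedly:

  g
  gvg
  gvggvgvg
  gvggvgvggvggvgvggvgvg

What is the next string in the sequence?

Rewriting the 21 symbols of gvggvgvggvggvgvggvgvg one by one yields gvg gv gvg gvg gv gvg gv gvg gvg gv gvg gvg gv gvg gv gvg gvg gv gvg gv gvg; concatenated:

gvggvgvggvggvgvggvgvggvggvgvggvggvgvggvgvggvggvgvggvgvg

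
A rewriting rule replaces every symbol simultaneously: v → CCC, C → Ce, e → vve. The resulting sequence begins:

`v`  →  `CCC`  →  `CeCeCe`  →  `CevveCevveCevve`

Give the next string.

CevveCCCCCCvveCevveCCCCCCvveCevveCCCCCCvve

Applying the rule to each of the 15 symbols of CevveCevveCevve gives the pieces Ce vve CCC CCC vve Ce vve CCC CCC vve Ce vve CCC CCC vve, which concatenate to the answer.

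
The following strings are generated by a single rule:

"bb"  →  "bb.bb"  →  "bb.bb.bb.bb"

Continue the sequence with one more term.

s(k+1) = s(k)·.·s(k) — each term doubles the last with '.' between the halves.
So the next term is two copies of bb.bb.bb.bb with '.' between the halves.

bb.bb.bb.bb.bb.bb.bb.bb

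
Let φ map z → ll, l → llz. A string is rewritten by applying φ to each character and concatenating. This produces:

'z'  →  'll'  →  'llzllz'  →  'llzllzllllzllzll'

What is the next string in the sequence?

Rewriting the 16 symbols of llzllzllllzllzll one by one yields llz llz ll llz llz ll llz llz llz llz ll llz llz ll llz llz; concatenated:

llzllzllllzllzllllzllzllzllzllllzllzllllzllz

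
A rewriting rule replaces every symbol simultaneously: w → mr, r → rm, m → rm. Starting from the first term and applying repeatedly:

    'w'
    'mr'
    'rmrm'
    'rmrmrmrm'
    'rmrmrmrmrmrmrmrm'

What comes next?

Rewriting the 16 symbols of rmrmrmrmrmrmrmrm one by one yields rm rm rm rm rm rm rm rm rm rm rm rm rm rm rm rm; concatenated:

rmrmrmrmrmrmrmrmrmrmrmrmrmrmrmrm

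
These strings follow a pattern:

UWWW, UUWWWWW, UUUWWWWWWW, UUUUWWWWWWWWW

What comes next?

UUUUUWWWWWWWWWWW

The n-th term is n U's then 2n+1 W's (n = 1, 2, …).
At n = 5 the blocks have lengths 5, 11.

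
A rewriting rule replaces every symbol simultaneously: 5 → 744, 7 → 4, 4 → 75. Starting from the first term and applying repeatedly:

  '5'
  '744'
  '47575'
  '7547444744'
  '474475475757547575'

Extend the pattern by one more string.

φ(474475475757547575) expands symbol-by-symbol to 75 4 75 75 4 744 75 4 744 4 744 4 744 75 4 744 4 744; joining the 18 pieces gives the next term.

75475754744754744474447447547444744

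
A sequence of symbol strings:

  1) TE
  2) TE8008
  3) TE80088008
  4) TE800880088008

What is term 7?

Each term is the previous one with 8008 appended.
From TE800880088008, 3 further steps: TE800880088008 → TE8008800880088008 → TE80088008800880088008 → (answer).

TE800880088008800880088008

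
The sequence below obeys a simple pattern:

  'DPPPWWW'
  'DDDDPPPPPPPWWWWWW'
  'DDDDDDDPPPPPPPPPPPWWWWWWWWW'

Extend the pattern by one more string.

Reading off run lengths: D runs 1, 4, 7; P runs 3, 7, 11; W runs 3, 6, 9 — each is linear in n (n = 1, 2, …).
At n = 4 the blocks have lengths 10, 15, 12.

DDDDDDDDDDPPPPPPPPPPPPPPPWWWWWWWWWWWW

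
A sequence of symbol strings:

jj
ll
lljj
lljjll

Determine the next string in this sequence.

lljjlllljj

Each term (from the third on) is the previous term followed by the one before it: term 3 = ll·jj = lljj.
Continuing: lljjll · lljj gives term 5.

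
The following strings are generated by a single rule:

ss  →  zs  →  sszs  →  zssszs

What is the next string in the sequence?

sszszssszs

This is a Fibonacci-style word recurrence s(k) = s(k−2)·s(k−1): e.g. ss·zs = sszs.
Continuing: sszs · zssszs gives term 5.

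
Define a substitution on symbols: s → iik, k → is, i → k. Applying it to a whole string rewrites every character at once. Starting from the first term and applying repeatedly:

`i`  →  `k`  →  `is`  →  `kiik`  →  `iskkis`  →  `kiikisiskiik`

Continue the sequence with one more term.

iskkiskiikkiikiskkis

Expanding kiikisiskiik: k→is, i→k, i→k, k→is, i→k, s→iik, i→k, s→iik, k→is, i→k, i→k, k→is. Concatenated: is k k is k iik k iik is k k is.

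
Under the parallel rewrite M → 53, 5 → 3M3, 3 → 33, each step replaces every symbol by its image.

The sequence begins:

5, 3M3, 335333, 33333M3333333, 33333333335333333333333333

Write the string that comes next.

333333333333333333333M3333333333333333333333333333333

φ(33333333335333333333333333) expands symbol-by-symbol to 33 33 33 33 33 33 33 33 33 33 3M3 33 33 33 33 33 33 33 33 33 33 33 33 33 33 33; joining the 26 pieces gives the next term.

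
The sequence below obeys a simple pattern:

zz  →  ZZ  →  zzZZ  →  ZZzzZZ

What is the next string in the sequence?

This is a Fibonacci-style word recurrence s(k) = s(k−2)·s(k−1): e.g. zz·ZZ = zzZZ.
The next term joins zzZZ and ZZzzZZ.

zzZZZZzzZZ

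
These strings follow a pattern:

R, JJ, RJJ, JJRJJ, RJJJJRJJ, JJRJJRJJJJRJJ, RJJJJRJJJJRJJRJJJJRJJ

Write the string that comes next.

JJRJJRJJJJRJJRJJJJRJJJJRJJRJJJJRJJ

Each term (from the third on) is the two preceding terms concatenated in order: term 3 = R·JJ = RJJ.
So term 8 is JJRJJRJJJJRJJ·RJJJJRJJJJRJJRJJJJRJJ.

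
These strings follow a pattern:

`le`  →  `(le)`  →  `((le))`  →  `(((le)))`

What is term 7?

s(k+1) = (·s(k)·), so each term gains ( as a prefix and ) as a suffix.
From (((le))), 3 further steps: (((le))) → ((((le)))) → (((((le))))) → (answer).

((((((le))))))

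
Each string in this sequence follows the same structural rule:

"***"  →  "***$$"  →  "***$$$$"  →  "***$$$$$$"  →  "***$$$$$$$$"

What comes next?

Each term is the previous one with $$ appended.
Applying this once more to ***$$$$$$$$:

***$$$$$$$$$$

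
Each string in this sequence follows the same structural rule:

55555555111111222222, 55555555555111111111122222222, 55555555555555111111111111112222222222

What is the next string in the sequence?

Term n consists of 3n+2 5's, followed by 4n-2 1's, followed by 2n+2 2's, where the shown terms are n = 2, 3, 4.
For the next term, n = 5, so the run lengths are 17, 18, 12.

55555555555555555111111111111111111222222222222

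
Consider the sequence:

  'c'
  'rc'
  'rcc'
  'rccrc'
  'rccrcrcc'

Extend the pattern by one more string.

From term 3 onward, concatenate the last term with the second-to-last: rc·c = rcc, rcc·rc = rccrc, …
The next term joins rccrcrcc and rccrc.

rccrcrccrccrc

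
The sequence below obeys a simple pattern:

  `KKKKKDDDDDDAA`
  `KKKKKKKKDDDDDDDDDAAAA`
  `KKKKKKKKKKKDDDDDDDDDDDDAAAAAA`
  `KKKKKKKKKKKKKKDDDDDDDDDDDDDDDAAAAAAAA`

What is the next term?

Term n consists of 3n-1 K's, followed by 3n D's, followed by 2n-2 A's, where the shown terms are n = 2, 3, 4, 5.
Setting n = 6 gives 17, 18, 10 characters in each block.

KKKKKKKKKKKKKKKKKDDDDDDDDDDDDDDDDDDAAAAAAAAAA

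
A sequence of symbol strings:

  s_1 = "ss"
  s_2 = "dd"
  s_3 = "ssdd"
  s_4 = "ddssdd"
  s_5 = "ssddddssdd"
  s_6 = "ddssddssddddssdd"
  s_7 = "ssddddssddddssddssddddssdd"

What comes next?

ddssddssddddssddssddddssddddssddssddddssdd

From term 3 onward, concatenate the second-to-last term with the last: ss·dd = ssdd, dd·ssdd = ddssdd, …
The next term joins ddssddssddddssdd and ssddddssddddssddssddddssdd.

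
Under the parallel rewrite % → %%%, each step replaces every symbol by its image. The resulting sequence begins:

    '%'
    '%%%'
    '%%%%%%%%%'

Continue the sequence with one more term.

Rewriting each symbol of %%%%%%%%%: %→%%%, %→%%%, %→%%%, %→%%%, %→%%%, %→%%%, %→%%%, %→%%%, %→%%%, which concatenates to %%% %%% %%% %%% %%% %%% %%% %%% %%%.

%%%%%%%%%%%%%%%%%%%%%%%%%%%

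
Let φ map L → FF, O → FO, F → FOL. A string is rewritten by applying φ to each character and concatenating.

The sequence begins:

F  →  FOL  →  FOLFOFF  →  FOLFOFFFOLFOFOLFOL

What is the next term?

FOLFOFFFOLFOFOLFOLFOLFOFFFOLFOFOLFOFFFOLFOFF

φ(FOLFOFFFOLFOFOLFOL) expands symbol-by-symbol to FOL FO FF FOL FO FOL FOL FOL FO FF FOL FO FOL FO FF FOL FO FF; joining the 18 pieces gives the next term.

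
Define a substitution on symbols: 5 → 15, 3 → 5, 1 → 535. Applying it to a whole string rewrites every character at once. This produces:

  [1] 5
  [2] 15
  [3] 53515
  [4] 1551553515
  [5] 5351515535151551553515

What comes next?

15515535155351515515535155351515535151551553515

Replace each of the 22 characters of 5351515535151551553515 in place — 15 5 15 535 15 535 15 15 5 15 535 15 535 15 15 535 15 15 5 15 535 15 — and concatenate.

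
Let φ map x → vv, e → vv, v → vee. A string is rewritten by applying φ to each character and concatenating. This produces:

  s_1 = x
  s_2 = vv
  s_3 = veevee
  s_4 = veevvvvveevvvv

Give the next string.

veevvvvveeveeveeveeveevvvvveeveeveevee

Applying the rule to each of the 14 symbols of veevvvvveevvvv gives the pieces vee vv vv vee vee vee vee vee vv vv vee vee vee vee, which concatenate to the answer.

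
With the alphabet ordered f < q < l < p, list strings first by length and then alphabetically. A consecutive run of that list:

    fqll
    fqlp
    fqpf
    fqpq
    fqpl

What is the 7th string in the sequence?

flff

Continuing the enumeration 2 steps past fqpl: fqpl → fqpp → (answer).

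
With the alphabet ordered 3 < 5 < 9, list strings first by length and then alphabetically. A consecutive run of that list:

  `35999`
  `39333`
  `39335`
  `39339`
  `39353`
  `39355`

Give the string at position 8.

Advancing 2 positions from 39355 through 39355 → 39359 reaches term 8.

39393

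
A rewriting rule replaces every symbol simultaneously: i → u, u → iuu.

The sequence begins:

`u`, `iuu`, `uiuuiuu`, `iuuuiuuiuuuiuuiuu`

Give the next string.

Replace each of the 17 characters of iuuuiuuiuuuiuuiuu in place — u iuu iuu iuu u iuu iuu u iuu iuu iuu u iuu iuu u iuu iuu — and concatenate.

uiuuiuuiuuuiuuiuuuiuuiuuiuuuiuuiuuuiuuiuu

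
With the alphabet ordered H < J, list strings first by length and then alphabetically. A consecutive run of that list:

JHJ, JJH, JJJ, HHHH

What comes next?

Find the rightmost character of HHHH below J, bump it to the next letter, and reset everything to its right to H.

HHHJ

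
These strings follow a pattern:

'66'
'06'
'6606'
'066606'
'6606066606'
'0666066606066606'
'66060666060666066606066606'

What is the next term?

This is a Fibonacci-style word recurrence s(k) = s(k−2)·s(k−1): e.g. 66·06 = 6606.
The next term joins 0666066606066606 and 66060666060666066606066606.

066606660606660666060666060666066606066606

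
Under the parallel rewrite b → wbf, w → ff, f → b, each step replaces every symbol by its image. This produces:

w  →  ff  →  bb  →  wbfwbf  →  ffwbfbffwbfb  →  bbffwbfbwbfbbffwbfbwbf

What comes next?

wbfwbfbbffwbfbwbfffwbfbwbfwbfbbffwbfbwbfffwbfb

Replace each of the 22 characters of bbffwbfbwbfbbffwbfbwbf in place — wbf wbf b b ff wbf b wbf ff wbf b wbf wbf b b ff wbf b wbf ff wbf b — and concatenate.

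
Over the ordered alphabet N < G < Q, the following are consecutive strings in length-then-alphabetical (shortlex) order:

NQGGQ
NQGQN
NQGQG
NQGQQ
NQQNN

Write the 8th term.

Stepping forward 3 times from NQQNN: NQQNN → NQQNG → NQQNQ, then the target.

NQQGN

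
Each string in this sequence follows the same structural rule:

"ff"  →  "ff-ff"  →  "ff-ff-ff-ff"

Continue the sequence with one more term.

Every step duplicates the string with '-' between the halves.
Doubling ff-ff-ff-ff with '-' between the halves:

ff-ff-ff-ff-ff-ff-ff-ff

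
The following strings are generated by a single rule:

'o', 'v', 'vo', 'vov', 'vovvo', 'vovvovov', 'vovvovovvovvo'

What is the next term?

This is a Fibonacci-style word recurrence s(k) = s(k−1)·s(k−2): e.g. v·o = vo.
Continuing: vovvovovvovvo · vovvovov gives term 8.

vovvovovvovvovovvovov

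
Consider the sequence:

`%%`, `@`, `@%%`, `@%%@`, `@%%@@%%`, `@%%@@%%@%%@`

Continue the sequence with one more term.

This is a Fibonacci-style word recurrence s(k) = s(k−1)·s(k−2): e.g. @·%% = @%%.
Continuing: @%%@@%%@%%@ · @%%@@%% gives term 7.

@%%@@%%@%%@@%%@@%%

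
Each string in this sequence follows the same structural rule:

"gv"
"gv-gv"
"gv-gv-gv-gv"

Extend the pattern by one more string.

Every step duplicates the string with '-' between the halves.
Doubling gv-gv-gv-gv with '-' between the halves:

gv-gv-gv-gv-gv-gv-gv-gv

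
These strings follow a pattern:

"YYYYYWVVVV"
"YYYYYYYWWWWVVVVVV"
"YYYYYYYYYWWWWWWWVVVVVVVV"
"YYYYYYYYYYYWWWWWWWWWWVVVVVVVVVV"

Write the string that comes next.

The n-th term is 2n+3 Y's then 3n-2 W's then 2n+2 V's (n = 1, 2, …).
For the next term, n = 5, so the run lengths are 13, 13, 12.

YYYYYYYYYYYYYWWWWWWWWWWWWWVVVVVVVVVVVV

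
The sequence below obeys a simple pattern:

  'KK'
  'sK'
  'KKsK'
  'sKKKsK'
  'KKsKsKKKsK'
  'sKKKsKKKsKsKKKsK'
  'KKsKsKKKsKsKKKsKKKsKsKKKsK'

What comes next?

Each term (from the third on) is the two preceding terms concatenated in order: term 3 = KK·sK = KKsK.
The next term joins sKKKsKKKsKsKKKsK and KKsKsKKKsKsKKKsKKKsKsKKKsK.

sKKKsKKKsKsKKKsKKKsKsKKKsKsKKKsKKKsKsKKKsK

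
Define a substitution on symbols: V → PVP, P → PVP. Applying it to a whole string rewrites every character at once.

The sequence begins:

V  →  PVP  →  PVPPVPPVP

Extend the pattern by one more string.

Expanding PVPPVPPVP: P→PVP, V→PVP, P→PVP, P→PVP, V→PVP, P→PVP, P→PVP, V→PVP, P→PVP. Concatenated: PVP PVP PVP PVP PVP PVP PVP PVP PVP.

PVPPVPPVPPVPPVPPVPPVPPVPPVP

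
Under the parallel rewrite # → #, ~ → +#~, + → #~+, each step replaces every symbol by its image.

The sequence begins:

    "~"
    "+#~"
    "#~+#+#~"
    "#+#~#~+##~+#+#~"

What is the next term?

##~+#+#~#+#~#~+##+#~#~+##~+#+#~

Applying the rule to each of the 15 symbols of #+#~#~+##~+#+#~ gives the pieces # #~+ # +#~ # +#~ #~+ # # +#~ #~+ # #~+ # +#~, which concatenate to the answer.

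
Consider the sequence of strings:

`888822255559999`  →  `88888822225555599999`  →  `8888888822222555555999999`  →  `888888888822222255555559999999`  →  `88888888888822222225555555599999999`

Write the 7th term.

Term n consists of 2n 8's, followed by n+1 2's, followed by n+2 5's, followed by n+2 9's, where the shown terms are n = 2, 3, 4, 5, 6.
At n = 8 the blocks have lengths 16, 9, 10, 10.

888888888888888822222222255555555559999999999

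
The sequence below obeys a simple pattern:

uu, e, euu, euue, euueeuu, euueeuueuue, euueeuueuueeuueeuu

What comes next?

euueeuueuueeuueeuueuueeuueuue

This is a Fibonacci-style word recurrence s(k) = s(k−1)·s(k−2): e.g. e·uu = euu.
The next term joins euueeuueuueeuueeuu and euueeuueuue.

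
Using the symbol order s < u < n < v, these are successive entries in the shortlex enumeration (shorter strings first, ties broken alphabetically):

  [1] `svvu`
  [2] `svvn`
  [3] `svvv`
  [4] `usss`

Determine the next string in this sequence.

Treat usss as a base-4 numeral over the given alphabet and add one, carrying through any trailing v's.

ussu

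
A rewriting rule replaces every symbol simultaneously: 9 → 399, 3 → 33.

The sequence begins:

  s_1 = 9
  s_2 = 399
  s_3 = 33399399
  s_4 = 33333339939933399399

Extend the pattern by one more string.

333333333333333993993339939933333339939933399399

φ(33333339939933399399) expands symbol-by-symbol to 33 33 33 33 33 33 33 399 399 33 399 399 33 33 33 399 399 33 399 399; joining the 20 pieces gives the next term.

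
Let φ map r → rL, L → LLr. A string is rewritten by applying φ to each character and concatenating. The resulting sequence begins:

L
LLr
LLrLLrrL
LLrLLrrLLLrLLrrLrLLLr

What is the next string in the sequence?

φ(LLrLLrrLLLrLLrrLrLLLr) expands symbol-by-symbol to LLr LLr rL LLr LLr rL rL LLr LLr LLr rL LLr LLr rL rL LLr rL LLr LLr LLr rL; joining the 21 pieces gives the next term.

LLrLLrrLLLrLLrrLrLLLrLLrLLrrLLLrLLrrLrLLLrrLLLrLLrLLrrL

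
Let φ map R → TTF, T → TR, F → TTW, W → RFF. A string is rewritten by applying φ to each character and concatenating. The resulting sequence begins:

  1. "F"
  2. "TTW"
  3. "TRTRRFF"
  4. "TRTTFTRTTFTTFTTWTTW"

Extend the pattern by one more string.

Rewriting the 19 symbols of TRTTFTRTTFTTFTTWTTW one by one yields TR TTF TR TR TTW TR TTF TR TR TTW TR TR TTW TR TR RFF TR TR RFF; concatenated:

TRTTFTRTRTTWTRTTFTRTRTTWTRTRTTWTRTRRFFTRTRRFF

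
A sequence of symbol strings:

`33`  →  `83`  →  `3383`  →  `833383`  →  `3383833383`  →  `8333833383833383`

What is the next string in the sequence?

33838333838333833383833383

This is a Fibonacci-style word recurrence s(k) = s(k−2)·s(k−1): e.g. 33·83 = 3383.
The next term joins 3383833383 and 8333833383833383.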